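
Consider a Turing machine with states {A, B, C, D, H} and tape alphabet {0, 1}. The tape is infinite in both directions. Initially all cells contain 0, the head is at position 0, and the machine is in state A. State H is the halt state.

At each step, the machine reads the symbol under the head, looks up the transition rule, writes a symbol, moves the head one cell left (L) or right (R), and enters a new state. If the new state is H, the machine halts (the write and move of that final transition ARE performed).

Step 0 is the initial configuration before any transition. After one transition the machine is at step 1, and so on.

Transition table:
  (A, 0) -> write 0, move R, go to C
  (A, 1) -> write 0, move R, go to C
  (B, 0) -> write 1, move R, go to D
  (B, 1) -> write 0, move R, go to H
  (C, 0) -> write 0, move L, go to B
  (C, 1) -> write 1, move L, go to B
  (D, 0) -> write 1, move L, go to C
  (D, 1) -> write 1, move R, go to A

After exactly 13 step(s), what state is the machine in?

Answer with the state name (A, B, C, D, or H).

Answer: H

Derivation:
Step 1: in state A at pos 0, read 0 -> (A,0)->write 0,move R,goto C. Now: state=C, head=1, tape[-1..2]=0000 (head:   ^)
Step 2: in state C at pos 1, read 0 -> (C,0)->write 0,move L,goto B. Now: state=B, head=0, tape[-1..2]=0000 (head:  ^)
Step 3: in state B at pos 0, read 0 -> (B,0)->write 1,move R,goto D. Now: state=D, head=1, tape[-1..2]=0100 (head:   ^)
Step 4: in state D at pos 1, read 0 -> (D,0)->write 1,move L,goto C. Now: state=C, head=0, tape[-1..2]=0110 (head:  ^)
Step 5: in state C at pos 0, read 1 -> (C,1)->write 1,move L,goto B. Now: state=B, head=-1, tape[-2..2]=00110 (head:  ^)
Step 6: in state B at pos -1, read 0 -> (B,0)->write 1,move R,goto D. Now: state=D, head=0, tape[-2..2]=01110 (head:   ^)
Step 7: in state D at pos 0, read 1 -> (D,1)->write 1,move R,goto A. Now: state=A, head=1, tape[-2..2]=01110 (head:    ^)
Step 8: in state A at pos 1, read 1 -> (A,1)->write 0,move R,goto C. Now: state=C, head=2, tape[-2..3]=011000 (head:     ^)
Step 9: in state C at pos 2, read 0 -> (C,0)->write 0,move L,goto B. Now: state=B, head=1, tape[-2..3]=011000 (head:    ^)
Step 10: in state B at pos 1, read 0 -> (B,0)->write 1,move R,goto D. Now: state=D, head=2, tape[-2..3]=011100 (head:     ^)
Step 11: in state D at pos 2, read 0 -> (D,0)->write 1,move L,goto C. Now: state=C, head=1, tape[-2..3]=011110 (head:    ^)
Step 12: in state C at pos 1, read 1 -> (C,1)->write 1,move L,goto B. Now: state=B, head=0, tape[-2..3]=011110 (head:   ^)
Step 13: in state B at pos 0, read 1 -> (B,1)->write 0,move R,goto H. Now: state=H, head=1, tape[-2..3]=010110 (head:    ^)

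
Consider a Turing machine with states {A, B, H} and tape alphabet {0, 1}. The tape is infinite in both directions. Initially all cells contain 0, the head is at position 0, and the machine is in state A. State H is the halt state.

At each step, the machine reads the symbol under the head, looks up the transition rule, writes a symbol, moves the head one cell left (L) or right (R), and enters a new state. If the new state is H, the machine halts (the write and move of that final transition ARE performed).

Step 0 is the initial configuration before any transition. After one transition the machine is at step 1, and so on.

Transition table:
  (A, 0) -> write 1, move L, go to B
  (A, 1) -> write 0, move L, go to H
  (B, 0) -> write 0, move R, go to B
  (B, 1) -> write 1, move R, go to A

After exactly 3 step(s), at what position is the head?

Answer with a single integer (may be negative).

Answer: 1

Derivation:
Step 1: in state A at pos 0, read 0 -> (A,0)->write 1,move L,goto B. Now: state=B, head=-1, tape[-2..1]=0010 (head:  ^)
Step 2: in state B at pos -1, read 0 -> (B,0)->write 0,move R,goto B. Now: state=B, head=0, tape[-2..1]=0010 (head:   ^)
Step 3: in state B at pos 0, read 1 -> (B,1)->write 1,move R,goto A. Now: state=A, head=1, tape[-2..2]=00100 (head:    ^)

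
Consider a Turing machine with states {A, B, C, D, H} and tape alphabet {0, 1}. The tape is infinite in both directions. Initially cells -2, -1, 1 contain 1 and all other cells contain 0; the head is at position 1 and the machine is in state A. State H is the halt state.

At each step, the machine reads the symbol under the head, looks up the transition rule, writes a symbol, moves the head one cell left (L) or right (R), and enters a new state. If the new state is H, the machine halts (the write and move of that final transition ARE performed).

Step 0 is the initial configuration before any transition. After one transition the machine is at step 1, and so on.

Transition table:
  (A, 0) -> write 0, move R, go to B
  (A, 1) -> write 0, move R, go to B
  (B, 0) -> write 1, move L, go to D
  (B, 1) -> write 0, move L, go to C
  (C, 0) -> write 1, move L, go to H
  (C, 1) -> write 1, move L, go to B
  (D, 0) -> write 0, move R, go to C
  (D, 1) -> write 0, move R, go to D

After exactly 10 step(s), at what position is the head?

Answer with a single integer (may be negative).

Answer: 1

Derivation:
Step 1: in state A at pos 1, read 1 -> (A,1)->write 0,move R,goto B. Now: state=B, head=2, tape[-3..3]=0110000 (head:      ^)
Step 2: in state B at pos 2, read 0 -> (B,0)->write 1,move L,goto D. Now: state=D, head=1, tape[-3..3]=0110010 (head:     ^)
Step 3: in state D at pos 1, read 0 -> (D,0)->write 0,move R,goto C. Now: state=C, head=2, tape[-3..3]=0110010 (head:      ^)
Step 4: in state C at pos 2, read 1 -> (C,1)->write 1,move L,goto B. Now: state=B, head=1, tape[-3..3]=0110010 (head:     ^)
Step 5: in state B at pos 1, read 0 -> (B,0)->write 1,move L,goto D. Now: state=D, head=0, tape[-3..3]=0110110 (head:    ^)
Step 6: in state D at pos 0, read 0 -> (D,0)->write 0,move R,goto C. Now: state=C, head=1, tape[-3..3]=0110110 (head:     ^)
Step 7: in state C at pos 1, read 1 -> (C,1)->write 1,move L,goto B. Now: state=B, head=0, tape[-3..3]=0110110 (head:    ^)
Step 8: in state B at pos 0, read 0 -> (B,0)->write 1,move L,goto D. Now: state=D, head=-1, tape[-3..3]=0111110 (head:   ^)
Step 9: in state D at pos -1, read 1 -> (D,1)->write 0,move R,goto D. Now: state=D, head=0, tape[-3..3]=0101110 (head:    ^)
Step 10: in state D at pos 0, read 1 -> (D,1)->write 0,move R,goto D. Now: state=D, head=1, tape[-3..3]=0100110 (head:     ^)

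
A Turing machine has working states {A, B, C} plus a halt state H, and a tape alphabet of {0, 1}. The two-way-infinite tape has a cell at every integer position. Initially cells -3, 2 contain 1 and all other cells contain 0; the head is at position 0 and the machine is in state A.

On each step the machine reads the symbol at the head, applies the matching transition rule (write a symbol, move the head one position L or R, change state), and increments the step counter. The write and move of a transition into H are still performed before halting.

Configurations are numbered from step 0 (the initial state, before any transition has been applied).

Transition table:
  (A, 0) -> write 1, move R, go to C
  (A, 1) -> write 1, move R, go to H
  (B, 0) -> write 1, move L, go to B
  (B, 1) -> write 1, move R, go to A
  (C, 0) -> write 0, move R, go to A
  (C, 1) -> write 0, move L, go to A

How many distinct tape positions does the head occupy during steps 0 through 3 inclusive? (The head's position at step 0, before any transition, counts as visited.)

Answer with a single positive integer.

Step 1: in state A at pos 0, read 0 -> (A,0)->write 1,move R,goto C. Now: state=C, head=1, tape[-4..3]=01001010 (head:      ^)
Step 2: in state C at pos 1, read 0 -> (C,0)->write 0,move R,goto A. Now: state=A, head=2, tape[-4..3]=01001010 (head:       ^)
Step 3: in state A at pos 2, read 1 -> (A,1)->write 1,move R,goto H. Now: state=H, head=3, tape[-4..4]=010010100 (head:        ^)
Head positions at steps 0..3: starting at 0, distinct positions visited = {0, 1, 2, 3} -> 4 position(s)

Answer: 4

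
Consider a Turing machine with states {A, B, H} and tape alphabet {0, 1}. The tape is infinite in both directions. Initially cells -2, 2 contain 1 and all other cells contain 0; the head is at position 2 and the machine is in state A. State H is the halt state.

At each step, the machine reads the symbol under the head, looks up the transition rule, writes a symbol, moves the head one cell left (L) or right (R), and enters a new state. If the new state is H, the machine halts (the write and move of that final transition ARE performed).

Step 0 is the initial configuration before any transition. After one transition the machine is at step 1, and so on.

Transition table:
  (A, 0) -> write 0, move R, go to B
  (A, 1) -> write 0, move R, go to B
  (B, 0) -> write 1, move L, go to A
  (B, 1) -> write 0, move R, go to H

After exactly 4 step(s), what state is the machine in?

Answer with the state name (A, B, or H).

Step 1: in state A at pos 2, read 1 -> (A,1)->write 0,move R,goto B. Now: state=B, head=3, tape[-3..4]=01000000 (head:       ^)
Step 2: in state B at pos 3, read 0 -> (B,0)->write 1,move L,goto A. Now: state=A, head=2, tape[-3..4]=01000010 (head:      ^)
Step 3: in state A at pos 2, read 0 -> (A,0)->write 0,move R,goto B. Now: state=B, head=3, tape[-3..4]=01000010 (head:       ^)
Step 4: in state B at pos 3, read 1 -> (B,1)->write 0,move R,goto H. Now: state=H, head=4, tape[-3..5]=010000000 (head:        ^)

Answer: H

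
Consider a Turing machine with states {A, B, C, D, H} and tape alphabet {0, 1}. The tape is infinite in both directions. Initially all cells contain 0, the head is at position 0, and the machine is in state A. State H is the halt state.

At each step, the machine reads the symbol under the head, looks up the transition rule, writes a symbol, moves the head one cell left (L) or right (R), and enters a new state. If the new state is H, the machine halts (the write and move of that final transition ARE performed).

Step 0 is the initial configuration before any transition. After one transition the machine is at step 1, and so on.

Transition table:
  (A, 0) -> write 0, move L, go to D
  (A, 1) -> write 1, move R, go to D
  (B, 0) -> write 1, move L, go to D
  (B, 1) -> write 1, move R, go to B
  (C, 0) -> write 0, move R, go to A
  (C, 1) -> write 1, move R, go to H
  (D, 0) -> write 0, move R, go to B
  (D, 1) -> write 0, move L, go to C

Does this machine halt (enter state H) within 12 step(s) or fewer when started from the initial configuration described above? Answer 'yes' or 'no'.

Step 1: in state A at pos 0, read 0 -> (A,0)->write 0,move L,goto D. Now: state=D, head=-1, tape[-2..1]=0000 (head:  ^)
Step 2: in state D at pos -1, read 0 -> (D,0)->write 0,move R,goto B. Now: state=B, head=0, tape[-2..1]=0000 (head:   ^)
Step 3: in state B at pos 0, read 0 -> (B,0)->write 1,move L,goto D. Now: state=D, head=-1, tape[-2..1]=0010 (head:  ^)
Step 4: in state D at pos -1, read 0 -> (D,0)->write 0,move R,goto B. Now: state=B, head=0, tape[-2..1]=0010 (head:   ^)
Step 5: in state B at pos 0, read 1 -> (B,1)->write 1,move R,goto B. Now: state=B, head=1, tape[-2..2]=00100 (head:    ^)
Step 6: in state B at pos 1, read 0 -> (B,0)->write 1,move L,goto D. Now: state=D, head=0, tape[-2..2]=00110 (head:   ^)
Step 7: in state D at pos 0, read 1 -> (D,1)->write 0,move L,goto C. Now: state=C, head=-1, tape[-2..2]=00010 (head:  ^)
Step 8: in state C at pos -1, read 0 -> (C,0)->write 0,move R,goto A. Now: state=A, head=0, tape[-2..2]=00010 (head:   ^)
Step 9: in state A at pos 0, read 0 -> (A,0)->write 0,move L,goto D. Now: state=D, head=-1, tape[-2..2]=00010 (head:  ^)
Step 10: in state D at pos -1, read 0 -> (D,0)->write 0,move R,goto B. Now: state=B, head=0, tape[-2..2]=00010 (head:   ^)
Step 11: in state B at pos 0, read 0 -> (B,0)->write 1,move L,goto D. Now: state=D, head=-1, tape[-2..2]=00110 (head:  ^)
Step 12: in state D at pos -1, read 0 -> (D,0)->write 0,move R,goto B. Now: state=B, head=0, tape[-2..2]=00110 (head:   ^)
After 12 step(s): state = B (not H) -> not halted within 12 -> no

Answer: no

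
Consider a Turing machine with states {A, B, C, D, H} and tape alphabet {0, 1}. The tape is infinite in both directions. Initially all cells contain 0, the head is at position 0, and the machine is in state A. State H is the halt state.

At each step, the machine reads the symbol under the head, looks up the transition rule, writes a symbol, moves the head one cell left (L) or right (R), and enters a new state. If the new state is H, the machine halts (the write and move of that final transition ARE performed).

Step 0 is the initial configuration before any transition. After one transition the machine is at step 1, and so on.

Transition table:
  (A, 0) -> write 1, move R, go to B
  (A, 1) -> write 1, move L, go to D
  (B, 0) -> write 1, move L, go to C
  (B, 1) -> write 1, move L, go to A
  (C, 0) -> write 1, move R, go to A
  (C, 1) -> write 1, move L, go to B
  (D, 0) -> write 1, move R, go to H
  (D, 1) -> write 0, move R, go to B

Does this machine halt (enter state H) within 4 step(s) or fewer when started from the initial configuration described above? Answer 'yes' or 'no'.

Answer: no

Derivation:
Step 1: in state A at pos 0, read 0 -> (A,0)->write 1,move R,goto B. Now: state=B, head=1, tape[-1..2]=0100 (head:   ^)
Step 2: in state B at pos 1, read 0 -> (B,0)->write 1,move L,goto C. Now: state=C, head=0, tape[-1..2]=0110 (head:  ^)
Step 3: in state C at pos 0, read 1 -> (C,1)->write 1,move L,goto B. Now: state=B, head=-1, tape[-2..2]=00110 (head:  ^)
Step 4: in state B at pos -1, read 0 -> (B,0)->write 1,move L,goto C. Now: state=C, head=-2, tape[-3..2]=001110 (head:  ^)
After 4 step(s): state = C (not H) -> not halted within 4 -> no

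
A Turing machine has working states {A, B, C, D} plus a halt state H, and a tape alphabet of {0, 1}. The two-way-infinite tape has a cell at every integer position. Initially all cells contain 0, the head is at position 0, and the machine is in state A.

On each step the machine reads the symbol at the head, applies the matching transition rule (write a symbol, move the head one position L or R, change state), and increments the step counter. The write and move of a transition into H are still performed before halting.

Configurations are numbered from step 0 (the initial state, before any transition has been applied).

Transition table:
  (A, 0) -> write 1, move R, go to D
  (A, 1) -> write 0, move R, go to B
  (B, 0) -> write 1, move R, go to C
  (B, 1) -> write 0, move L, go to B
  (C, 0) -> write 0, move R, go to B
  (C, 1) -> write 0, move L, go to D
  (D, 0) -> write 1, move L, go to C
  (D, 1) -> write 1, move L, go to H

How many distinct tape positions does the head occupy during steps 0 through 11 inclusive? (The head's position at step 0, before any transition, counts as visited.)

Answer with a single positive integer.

Answer: 4

Derivation:
Step 1: in state A at pos 0, read 0 -> (A,0)->write 1,move R,goto D. Now: state=D, head=1, tape[-1..2]=0100 (head:   ^)
Step 2: in state D at pos 1, read 0 -> (D,0)->write 1,move L,goto C. Now: state=C, head=0, tape[-1..2]=0110 (head:  ^)
Step 3: in state C at pos 0, read 1 -> (C,1)->write 0,move L,goto D. Now: state=D, head=-1, tape[-2..2]=00010 (head:  ^)
Step 4: in state D at pos -1, read 0 -> (D,0)->write 1,move L,goto C. Now: state=C, head=-2, tape[-3..2]=001010 (head:  ^)
Step 5: in state C at pos -2, read 0 -> (C,0)->write 0,move R,goto B. Now: state=B, head=-1, tape[-3..2]=001010 (head:   ^)
Step 6: in state B at pos -1, read 1 -> (B,1)->write 0,move L,goto B. Now: state=B, head=-2, tape[-3..2]=000010 (head:  ^)
Step 7: in state B at pos -2, read 0 -> (B,0)->write 1,move R,goto C. Now: state=C, head=-1, tape[-3..2]=010010 (head:   ^)
Step 8: in state C at pos -1, read 0 -> (C,0)->write 0,move R,goto B. Now: state=B, head=0, tape[-3..2]=010010 (head:    ^)
Step 9: in state B at pos 0, read 0 -> (B,0)->write 1,move R,goto C. Now: state=C, head=1, tape[-3..2]=010110 (head:     ^)
Step 10: in state C at pos 1, read 1 -> (C,1)->write 0,move L,goto D. Now: state=D, head=0, tape[-3..2]=010100 (head:    ^)
Step 11: in state D at pos 0, read 1 -> (D,1)->write 1,move L,goto H. Now: state=H, head=-1, tape[-3..2]=010100 (head:   ^)
Head positions at steps 0..11: starting at 0, distinct positions visited = {-2, -1, 0, 1} -> 4 position(s)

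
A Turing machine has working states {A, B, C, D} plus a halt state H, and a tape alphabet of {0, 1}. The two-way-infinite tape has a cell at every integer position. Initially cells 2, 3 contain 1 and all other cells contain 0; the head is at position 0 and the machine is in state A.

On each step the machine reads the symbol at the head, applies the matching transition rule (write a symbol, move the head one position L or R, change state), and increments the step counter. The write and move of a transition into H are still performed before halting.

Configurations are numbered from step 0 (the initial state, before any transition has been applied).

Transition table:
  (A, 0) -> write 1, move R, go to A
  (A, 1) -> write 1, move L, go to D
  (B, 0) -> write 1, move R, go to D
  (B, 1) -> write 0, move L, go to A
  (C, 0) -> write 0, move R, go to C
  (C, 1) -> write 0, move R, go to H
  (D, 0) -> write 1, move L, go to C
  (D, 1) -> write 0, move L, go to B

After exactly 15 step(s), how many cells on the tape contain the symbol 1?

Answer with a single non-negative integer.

Answer: 3

Derivation:
Step 1: in state A at pos 0, read 0 -> (A,0)->write 1,move R,goto A. Now: state=A, head=1, tape[-1..4]=010110 (head:   ^)
Step 2: in state A at pos 1, read 0 -> (A,0)->write 1,move R,goto A. Now: state=A, head=2, tape[-1..4]=011110 (head:    ^)
Step 3: in state A at pos 2, read 1 -> (A,1)->write 1,move L,goto D. Now: state=D, head=1, tape[-1..4]=011110 (head:   ^)
Step 4: in state D at pos 1, read 1 -> (D,1)->write 0,move L,goto B. Now: state=B, head=0, tape[-1..4]=010110 (head:  ^)
Step 5: in state B at pos 0, read 1 -> (B,1)->write 0,move L,goto A. Now: state=A, head=-1, tape[-2..4]=0000110 (head:  ^)
Step 6: in state A at pos -1, read 0 -> (A,0)->write 1,move R,goto A. Now: state=A, head=0, tape[-2..4]=0100110 (head:   ^)
Step 7: in state A at pos 0, read 0 -> (A,0)->write 1,move R,goto A. Now: state=A, head=1, tape[-2..4]=0110110 (head:    ^)
Step 8: in state A at pos 1, read 0 -> (A,0)->write 1,move R,goto A. Now: state=A, head=2, tape[-2..4]=0111110 (head:     ^)
Step 9: in state A at pos 2, read 1 -> (A,1)->write 1,move L,goto D. Now: state=D, head=1, tape[-2..4]=0111110 (head:    ^)
Step 10: in state D at pos 1, read 1 -> (D,1)->write 0,move L,goto B. Now: state=B, head=0, tape[-2..4]=0110110 (head:   ^)
Step 11: in state B at pos 0, read 1 -> (B,1)->write 0,move L,goto A. Now: state=A, head=-1, tape[-2..4]=0100110 (head:  ^)
Step 12: in state A at pos -1, read 1 -> (A,1)->write 1,move L,goto D. Now: state=D, head=-2, tape[-3..4]=00100110 (head:  ^)
Step 13: in state D at pos -2, read 0 -> (D,0)->write 1,move L,goto C. Now: state=C, head=-3, tape[-4..4]=001100110 (head:  ^)
Step 14: in state C at pos -3, read 0 -> (C,0)->write 0,move R,goto C. Now: state=C, head=-2, tape[-4..4]=001100110 (head:   ^)
Step 15: in state C at pos -2, read 1 -> (C,1)->write 0,move R,goto H. Now: state=H, head=-1, tape[-4..4]=000100110 (head:    ^)
Cells containing 1 after step 15: {-1, 2, 3} -> 3 cell(s)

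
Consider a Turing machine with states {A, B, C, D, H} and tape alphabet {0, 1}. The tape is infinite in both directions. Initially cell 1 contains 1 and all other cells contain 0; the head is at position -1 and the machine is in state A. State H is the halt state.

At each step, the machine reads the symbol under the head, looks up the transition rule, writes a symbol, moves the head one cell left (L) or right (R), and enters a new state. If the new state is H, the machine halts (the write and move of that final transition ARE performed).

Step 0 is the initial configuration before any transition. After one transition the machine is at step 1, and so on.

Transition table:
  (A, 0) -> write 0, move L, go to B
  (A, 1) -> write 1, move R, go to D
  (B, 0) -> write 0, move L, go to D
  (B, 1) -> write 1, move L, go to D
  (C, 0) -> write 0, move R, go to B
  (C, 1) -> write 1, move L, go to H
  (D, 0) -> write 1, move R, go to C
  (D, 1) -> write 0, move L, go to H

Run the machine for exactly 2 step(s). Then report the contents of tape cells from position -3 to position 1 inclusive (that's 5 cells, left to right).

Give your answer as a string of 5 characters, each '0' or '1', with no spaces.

Step 1: in state A at pos -1, read 0 -> (A,0)->write 0,move L,goto B. Now: state=B, head=-2, tape[-3..2]=000010 (head:  ^)
Step 2: in state B at pos -2, read 0 -> (B,0)->write 0,move L,goto D. Now: state=D, head=-3, tape[-4..2]=0000010 (head:  ^)

Answer: 00001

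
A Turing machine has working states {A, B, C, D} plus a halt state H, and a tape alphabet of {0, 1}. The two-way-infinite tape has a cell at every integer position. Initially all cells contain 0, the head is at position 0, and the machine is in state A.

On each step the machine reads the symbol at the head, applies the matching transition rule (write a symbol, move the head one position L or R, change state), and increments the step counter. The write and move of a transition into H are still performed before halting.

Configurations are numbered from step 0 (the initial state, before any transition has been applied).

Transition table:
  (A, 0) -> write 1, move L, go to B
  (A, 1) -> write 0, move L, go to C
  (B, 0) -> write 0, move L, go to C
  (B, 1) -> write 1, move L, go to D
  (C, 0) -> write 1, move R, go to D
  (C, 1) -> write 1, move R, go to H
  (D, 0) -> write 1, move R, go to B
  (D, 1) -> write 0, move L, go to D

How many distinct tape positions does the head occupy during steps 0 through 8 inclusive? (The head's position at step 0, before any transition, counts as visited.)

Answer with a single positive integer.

Step 1: in state A at pos 0, read 0 -> (A,0)->write 1,move L,goto B. Now: state=B, head=-1, tape[-2..1]=0010 (head:  ^)
Step 2: in state B at pos -1, read 0 -> (B,0)->write 0,move L,goto C. Now: state=C, head=-2, tape[-3..1]=00010 (head:  ^)
Step 3: in state C at pos -2, read 0 -> (C,0)->write 1,move R,goto D. Now: state=D, head=-1, tape[-3..1]=01010 (head:   ^)
Step 4: in state D at pos -1, read 0 -> (D,0)->write 1,move R,goto B. Now: state=B, head=0, tape[-3..1]=01110 (head:    ^)
Step 5: in state B at pos 0, read 1 -> (B,1)->write 1,move L,goto D. Now: state=D, head=-1, tape[-3..1]=01110 (head:   ^)
Step 6: in state D at pos -1, read 1 -> (D,1)->write 0,move L,goto D. Now: state=D, head=-2, tape[-3..1]=01010 (head:  ^)
Step 7: in state D at pos -2, read 1 -> (D,1)->write 0,move L,goto D. Now: state=D, head=-3, tape[-4..1]=000010 (head:  ^)
Step 8: in state D at pos -3, read 0 -> (D,0)->write 1,move R,goto B. Now: state=B, head=-2, tape[-4..1]=010010 (head:   ^)
Head positions at steps 0..8: starting at 0, distinct positions visited = {-3, -2, -1, 0} -> 4 position(s)

Answer: 4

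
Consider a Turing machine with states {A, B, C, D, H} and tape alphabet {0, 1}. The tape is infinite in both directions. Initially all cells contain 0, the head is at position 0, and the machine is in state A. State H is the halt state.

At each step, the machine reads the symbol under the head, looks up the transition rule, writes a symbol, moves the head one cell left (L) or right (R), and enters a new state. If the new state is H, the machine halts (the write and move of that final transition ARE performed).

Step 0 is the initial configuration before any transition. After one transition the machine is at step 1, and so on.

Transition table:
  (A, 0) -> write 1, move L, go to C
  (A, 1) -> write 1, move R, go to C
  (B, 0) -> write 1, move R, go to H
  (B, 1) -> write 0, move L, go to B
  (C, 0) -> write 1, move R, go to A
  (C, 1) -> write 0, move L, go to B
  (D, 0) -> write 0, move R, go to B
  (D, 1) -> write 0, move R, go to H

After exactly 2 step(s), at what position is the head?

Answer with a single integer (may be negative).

Step 1: in state A at pos 0, read 0 -> (A,0)->write 1,move L,goto C. Now: state=C, head=-1, tape[-2..1]=0010 (head:  ^)
Step 2: in state C at pos -1, read 0 -> (C,0)->write 1,move R,goto A. Now: state=A, head=0, tape[-2..1]=0110 (head:   ^)

Answer: 0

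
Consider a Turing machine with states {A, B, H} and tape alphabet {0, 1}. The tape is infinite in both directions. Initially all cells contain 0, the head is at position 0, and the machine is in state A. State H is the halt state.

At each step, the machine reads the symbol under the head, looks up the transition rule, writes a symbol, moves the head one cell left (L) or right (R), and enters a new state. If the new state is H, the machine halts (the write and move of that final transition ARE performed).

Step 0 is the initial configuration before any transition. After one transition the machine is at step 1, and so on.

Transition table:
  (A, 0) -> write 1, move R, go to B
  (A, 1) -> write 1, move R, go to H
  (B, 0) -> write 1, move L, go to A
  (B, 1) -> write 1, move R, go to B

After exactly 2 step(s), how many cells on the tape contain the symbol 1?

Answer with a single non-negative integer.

Step 1: in state A at pos 0, read 0 -> (A,0)->write 1,move R,goto B. Now: state=B, head=1, tape[-1..2]=0100 (head:   ^)
Step 2: in state B at pos 1, read 0 -> (B,0)->write 1,move L,goto A. Now: state=A, head=0, tape[-1..2]=0110 (head:  ^)
Cells containing 1 after step 2: {0, 1} -> 2 cell(s)

Answer: 2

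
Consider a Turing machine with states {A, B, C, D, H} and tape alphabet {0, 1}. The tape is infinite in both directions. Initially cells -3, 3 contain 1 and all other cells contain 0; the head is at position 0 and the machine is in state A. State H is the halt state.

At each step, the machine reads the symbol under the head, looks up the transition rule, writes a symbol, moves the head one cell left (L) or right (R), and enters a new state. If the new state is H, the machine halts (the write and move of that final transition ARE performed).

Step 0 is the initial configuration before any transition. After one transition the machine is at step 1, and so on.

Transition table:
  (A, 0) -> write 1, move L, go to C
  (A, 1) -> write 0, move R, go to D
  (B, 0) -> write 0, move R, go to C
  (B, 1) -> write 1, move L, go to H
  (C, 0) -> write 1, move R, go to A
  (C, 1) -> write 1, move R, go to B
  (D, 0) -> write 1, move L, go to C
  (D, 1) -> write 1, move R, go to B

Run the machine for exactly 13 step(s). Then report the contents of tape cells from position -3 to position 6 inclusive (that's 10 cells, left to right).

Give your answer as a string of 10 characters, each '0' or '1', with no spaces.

Step 1: in state A at pos 0, read 0 -> (A,0)->write 1,move L,goto C. Now: state=C, head=-1, tape[-4..4]=010010010 (head:    ^)
Step 2: in state C at pos -1, read 0 -> (C,0)->write 1,move R,goto A. Now: state=A, head=0, tape[-4..4]=010110010 (head:     ^)
Step 3: in state A at pos 0, read 1 -> (A,1)->write 0,move R,goto D. Now: state=D, head=1, tape[-4..4]=010100010 (head:      ^)
Step 4: in state D at pos 1, read 0 -> (D,0)->write 1,move L,goto C. Now: state=C, head=0, tape[-4..4]=010101010 (head:     ^)
Step 5: in state C at pos 0, read 0 -> (C,0)->write 1,move R,goto A. Now: state=A, head=1, tape[-4..4]=010111010 (head:      ^)
Step 6: in state A at pos 1, read 1 -> (A,1)->write 0,move R,goto D. Now: state=D, head=2, tape[-4..4]=010110010 (head:       ^)
Step 7: in state D at pos 2, read 0 -> (D,0)->write 1,move L,goto C. Now: state=C, head=1, tape[-4..4]=010110110 (head:      ^)
Step 8: in state C at pos 1, read 0 -> (C,0)->write 1,move R,goto A. Now: state=A, head=2, tape[-4..4]=010111110 (head:       ^)
Step 9: in state A at pos 2, read 1 -> (A,1)->write 0,move R,goto D. Now: state=D, head=3, tape[-4..4]=010111010 (head:        ^)
Step 10: in state D at pos 3, read 1 -> (D,1)->write 1,move R,goto B. Now: state=B, head=4, tape[-4..5]=0101110100 (head:         ^)
Step 11: in state B at pos 4, read 0 -> (B,0)->write 0,move R,goto C. Now: state=C, head=5, tape[-4..6]=01011101000 (head:          ^)
Step 12: in state C at pos 5, read 0 -> (C,0)->write 1,move R,goto A. Now: state=A, head=6, tape[-4..7]=010111010100 (head:           ^)
Step 13: in state A at pos 6, read 0 -> (A,0)->write 1,move L,goto C. Now: state=C, head=5, tape[-4..7]=010111010110 (head:          ^)

Answer: 1011101011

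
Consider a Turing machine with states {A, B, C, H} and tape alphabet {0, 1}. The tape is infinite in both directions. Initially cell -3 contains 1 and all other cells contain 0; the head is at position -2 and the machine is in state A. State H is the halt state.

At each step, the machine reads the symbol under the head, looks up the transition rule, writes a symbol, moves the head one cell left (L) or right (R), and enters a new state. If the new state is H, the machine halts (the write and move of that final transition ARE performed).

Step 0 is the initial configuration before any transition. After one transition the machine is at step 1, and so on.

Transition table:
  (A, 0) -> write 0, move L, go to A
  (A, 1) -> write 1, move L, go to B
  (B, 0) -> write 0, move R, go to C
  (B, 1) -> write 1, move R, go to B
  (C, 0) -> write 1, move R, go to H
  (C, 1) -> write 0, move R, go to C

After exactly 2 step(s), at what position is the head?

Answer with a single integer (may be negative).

Step 1: in state A at pos -2, read 0 -> (A,0)->write 0,move L,goto A. Now: state=A, head=-3, tape[-4..-1]=0100 (head:  ^)
Step 2: in state A at pos -3, read 1 -> (A,1)->write 1,move L,goto B. Now: state=B, head=-4, tape[-5..-1]=00100 (head:  ^)

Answer: -4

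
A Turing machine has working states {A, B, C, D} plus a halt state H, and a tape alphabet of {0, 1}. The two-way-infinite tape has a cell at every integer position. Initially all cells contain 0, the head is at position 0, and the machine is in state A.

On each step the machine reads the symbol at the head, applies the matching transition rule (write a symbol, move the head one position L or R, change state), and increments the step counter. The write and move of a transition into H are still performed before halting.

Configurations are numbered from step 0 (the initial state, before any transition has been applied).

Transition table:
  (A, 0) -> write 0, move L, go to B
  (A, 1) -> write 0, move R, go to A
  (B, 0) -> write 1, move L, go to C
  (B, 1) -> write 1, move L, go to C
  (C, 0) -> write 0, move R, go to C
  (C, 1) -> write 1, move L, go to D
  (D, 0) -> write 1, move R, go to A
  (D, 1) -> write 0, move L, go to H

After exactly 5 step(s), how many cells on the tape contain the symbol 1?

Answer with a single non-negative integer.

Answer: 2

Derivation:
Step 1: in state A at pos 0, read 0 -> (A,0)->write 0,move L,goto B. Now: state=B, head=-1, tape[-2..1]=0000 (head:  ^)
Step 2: in state B at pos -1, read 0 -> (B,0)->write 1,move L,goto C. Now: state=C, head=-2, tape[-3..1]=00100 (head:  ^)
Step 3: in state C at pos -2, read 0 -> (C,0)->write 0,move R,goto C. Now: state=C, head=-1, tape[-3..1]=00100 (head:   ^)
Step 4: in state C at pos -1, read 1 -> (C,1)->write 1,move L,goto D. Now: state=D, head=-2, tape[-3..1]=00100 (head:  ^)
Step 5: in state D at pos -2, read 0 -> (D,0)->write 1,move R,goto A. Now: state=A, head=-1, tape[-3..1]=01100 (head:   ^)
Cells containing 1 after step 5: {-2, -1} -> 2 cell(s)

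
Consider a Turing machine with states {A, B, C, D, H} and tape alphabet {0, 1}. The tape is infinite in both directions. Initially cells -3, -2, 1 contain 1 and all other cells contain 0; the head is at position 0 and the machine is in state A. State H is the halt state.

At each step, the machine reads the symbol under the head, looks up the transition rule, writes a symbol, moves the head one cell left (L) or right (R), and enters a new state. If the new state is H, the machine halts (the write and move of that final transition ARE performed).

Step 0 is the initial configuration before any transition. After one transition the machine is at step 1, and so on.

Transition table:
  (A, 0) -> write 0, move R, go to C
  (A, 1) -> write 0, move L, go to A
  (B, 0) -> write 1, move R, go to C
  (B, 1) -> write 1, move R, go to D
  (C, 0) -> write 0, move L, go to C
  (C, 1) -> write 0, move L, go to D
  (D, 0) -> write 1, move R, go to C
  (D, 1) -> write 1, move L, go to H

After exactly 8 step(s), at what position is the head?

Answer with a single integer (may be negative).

Answer: -2

Derivation:
Step 1: in state A at pos 0, read 0 -> (A,0)->write 0,move R,goto C. Now: state=C, head=1, tape[-4..2]=0110010 (head:      ^)
Step 2: in state C at pos 1, read 1 -> (C,1)->write 0,move L,goto D. Now: state=D, head=0, tape[-4..2]=0110000 (head:     ^)
Step 3: in state D at pos 0, read 0 -> (D,0)->write 1,move R,goto C. Now: state=C, head=1, tape[-4..2]=0110100 (head:      ^)
Step 4: in state C at pos 1, read 0 -> (C,0)->write 0,move L,goto C. Now: state=C, head=0, tape[-4..2]=0110100 (head:     ^)
Step 5: in state C at pos 0, read 1 -> (C,1)->write 0,move L,goto D. Now: state=D, head=-1, tape[-4..2]=0110000 (head:    ^)
Step 6: in state D at pos -1, read 0 -> (D,0)->write 1,move R,goto C. Now: state=C, head=0, tape[-4..2]=0111000 (head:     ^)
Step 7: in state C at pos 0, read 0 -> (C,0)->write 0,move L,goto C. Now: state=C, head=-1, tape[-4..2]=0111000 (head:    ^)
Step 8: in state C at pos -1, read 1 -> (C,1)->write 0,move L,goto D. Now: state=D, head=-2, tape[-4..2]=0110000 (head:   ^)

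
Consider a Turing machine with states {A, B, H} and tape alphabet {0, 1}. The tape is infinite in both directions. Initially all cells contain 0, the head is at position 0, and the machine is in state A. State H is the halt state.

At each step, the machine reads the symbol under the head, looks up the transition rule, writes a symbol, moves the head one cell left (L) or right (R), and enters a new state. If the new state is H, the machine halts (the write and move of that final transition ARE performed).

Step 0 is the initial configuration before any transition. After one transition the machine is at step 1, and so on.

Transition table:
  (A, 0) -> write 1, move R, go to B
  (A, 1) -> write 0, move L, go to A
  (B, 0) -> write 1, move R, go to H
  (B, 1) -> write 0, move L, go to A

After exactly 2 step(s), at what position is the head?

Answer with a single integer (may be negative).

Step 1: in state A at pos 0, read 0 -> (A,0)->write 1,move R,goto B. Now: state=B, head=1, tape[-1..2]=0100 (head:   ^)
Step 2: in state B at pos 1, read 0 -> (B,0)->write 1,move R,goto H. Now: state=H, head=2, tape[-1..3]=01100 (head:    ^)

Answer: 2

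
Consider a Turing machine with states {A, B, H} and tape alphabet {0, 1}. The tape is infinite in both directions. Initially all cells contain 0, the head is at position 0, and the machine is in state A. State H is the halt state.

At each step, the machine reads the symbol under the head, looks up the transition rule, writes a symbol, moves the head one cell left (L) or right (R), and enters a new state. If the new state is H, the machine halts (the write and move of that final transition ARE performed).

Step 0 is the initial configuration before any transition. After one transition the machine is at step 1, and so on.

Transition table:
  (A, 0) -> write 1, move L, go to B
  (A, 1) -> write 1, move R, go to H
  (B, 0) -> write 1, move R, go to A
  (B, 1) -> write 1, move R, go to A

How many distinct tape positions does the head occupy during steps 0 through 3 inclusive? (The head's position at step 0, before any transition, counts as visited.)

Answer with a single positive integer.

Step 1: in state A at pos 0, read 0 -> (A,0)->write 1,move L,goto B. Now: state=B, head=-1, tape[-2..1]=0010 (head:  ^)
Step 2: in state B at pos -1, read 0 -> (B,0)->write 1,move R,goto A. Now: state=A, head=0, tape[-2..1]=0110 (head:   ^)
Step 3: in state A at pos 0, read 1 -> (A,1)->write 1,move R,goto H. Now: state=H, head=1, tape[-2..2]=01100 (head:    ^)
Head positions at steps 0..3: starting at 0, distinct positions visited = {-1, 0, 1} -> 3 position(s)

Answer: 3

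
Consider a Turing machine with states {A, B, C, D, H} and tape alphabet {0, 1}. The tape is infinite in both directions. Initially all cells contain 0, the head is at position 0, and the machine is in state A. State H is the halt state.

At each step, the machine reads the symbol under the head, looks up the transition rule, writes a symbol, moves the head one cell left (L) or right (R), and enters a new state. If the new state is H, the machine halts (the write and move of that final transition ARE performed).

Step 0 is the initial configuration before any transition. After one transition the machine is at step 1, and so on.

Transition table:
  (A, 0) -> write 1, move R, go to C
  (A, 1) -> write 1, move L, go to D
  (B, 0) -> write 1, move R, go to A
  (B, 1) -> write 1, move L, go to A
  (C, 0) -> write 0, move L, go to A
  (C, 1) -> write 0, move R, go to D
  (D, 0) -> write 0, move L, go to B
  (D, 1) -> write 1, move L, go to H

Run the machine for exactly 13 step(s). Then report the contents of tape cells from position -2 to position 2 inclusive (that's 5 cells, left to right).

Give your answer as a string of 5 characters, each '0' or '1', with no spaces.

Answer: 11110

Derivation:
Step 1: in state A at pos 0, read 0 -> (A,0)->write 1,move R,goto C. Now: state=C, head=1, tape[-1..2]=0100 (head:   ^)
Step 2: in state C at pos 1, read 0 -> (C,0)->write 0,move L,goto A. Now: state=A, head=0, tape[-1..2]=0100 (head:  ^)
Step 3: in state A at pos 0, read 1 -> (A,1)->write 1,move L,goto D. Now: state=D, head=-1, tape[-2..2]=00100 (head:  ^)
Step 4: in state D at pos -1, read 0 -> (D,0)->write 0,move L,goto B. Now: state=B, head=-2, tape[-3..2]=000100 (head:  ^)
Step 5: in state B at pos -2, read 0 -> (B,0)->write 1,move R,goto A. Now: state=A, head=-1, tape[-3..2]=010100 (head:   ^)
Step 6: in state A at pos -1, read 0 -> (A,0)->write 1,move R,goto C. Now: state=C, head=0, tape[-3..2]=011100 (head:    ^)
Step 7: in state C at pos 0, read 1 -> (C,1)->write 0,move R,goto D. Now: state=D, head=1, tape[-3..2]=011000 (head:     ^)
Step 8: in state D at pos 1, read 0 -> (D,0)->write 0,move L,goto B. Now: state=B, head=0, tape[-3..2]=011000 (head:    ^)
Step 9: in state B at pos 0, read 0 -> (B,0)->write 1,move R,goto A. Now: state=A, head=1, tape[-3..2]=011100 (head:     ^)
Step 10: in state A at pos 1, read 0 -> (A,0)->write 1,move R,goto C. Now: state=C, head=2, tape[-3..3]=0111100 (head:      ^)
Step 11: in state C at pos 2, read 0 -> (C,0)->write 0,move L,goto A. Now: state=A, head=1, tape[-3..3]=0111100 (head:     ^)
Step 12: in state A at pos 1, read 1 -> (A,1)->write 1,move L,goto D. Now: state=D, head=0, tape[-3..3]=0111100 (head:    ^)
Step 13: in state D at pos 0, read 1 -> (D,1)->write 1,move L,goto H. Now: state=H, head=-1, tape[-3..3]=0111100 (head:   ^)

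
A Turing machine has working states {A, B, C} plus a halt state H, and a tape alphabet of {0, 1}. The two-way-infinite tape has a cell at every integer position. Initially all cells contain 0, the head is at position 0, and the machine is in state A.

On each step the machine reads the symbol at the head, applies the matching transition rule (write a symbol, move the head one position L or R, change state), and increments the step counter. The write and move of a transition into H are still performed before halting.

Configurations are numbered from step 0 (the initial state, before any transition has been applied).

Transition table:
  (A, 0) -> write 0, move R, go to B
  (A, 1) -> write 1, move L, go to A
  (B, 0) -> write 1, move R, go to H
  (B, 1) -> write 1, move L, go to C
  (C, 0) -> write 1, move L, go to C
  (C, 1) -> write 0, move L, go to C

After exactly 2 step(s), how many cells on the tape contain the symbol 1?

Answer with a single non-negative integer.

Step 1: in state A at pos 0, read 0 -> (A,0)->write 0,move R,goto B. Now: state=B, head=1, tape[-1..2]=0000 (head:   ^)
Step 2: in state B at pos 1, read 0 -> (B,0)->write 1,move R,goto H. Now: state=H, head=2, tape[-1..3]=00100 (head:    ^)
Cells containing 1 after step 2: {1} -> 1 cell(s)

Answer: 1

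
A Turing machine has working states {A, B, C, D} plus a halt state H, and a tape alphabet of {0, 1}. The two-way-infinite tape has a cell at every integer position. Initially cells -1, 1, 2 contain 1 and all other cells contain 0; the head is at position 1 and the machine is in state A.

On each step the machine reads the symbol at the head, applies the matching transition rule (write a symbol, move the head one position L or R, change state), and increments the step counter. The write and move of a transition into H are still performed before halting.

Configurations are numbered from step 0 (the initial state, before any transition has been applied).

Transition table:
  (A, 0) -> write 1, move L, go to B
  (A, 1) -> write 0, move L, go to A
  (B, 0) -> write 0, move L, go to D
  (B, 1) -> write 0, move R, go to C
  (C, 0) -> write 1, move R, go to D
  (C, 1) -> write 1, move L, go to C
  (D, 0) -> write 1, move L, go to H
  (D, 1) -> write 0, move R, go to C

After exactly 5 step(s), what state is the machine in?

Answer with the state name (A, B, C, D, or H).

Answer: D

Derivation:
Step 1: in state A at pos 1, read 1 -> (A,1)->write 0,move L,goto A. Now: state=A, head=0, tape[-2..3]=010010 (head:   ^)
Step 2: in state A at pos 0, read 0 -> (A,0)->write 1,move L,goto B. Now: state=B, head=-1, tape[-2..3]=011010 (head:  ^)
Step 3: in state B at pos -1, read 1 -> (B,1)->write 0,move R,goto C. Now: state=C, head=0, tape[-2..3]=001010 (head:   ^)
Step 4: in state C at pos 0, read 1 -> (C,1)->write 1,move L,goto C. Now: state=C, head=-1, tape[-2..3]=001010 (head:  ^)
Step 5: in state C at pos -1, read 0 -> (C,0)->write 1,move R,goto D. Now: state=D, head=0, tape[-2..3]=011010 (head:   ^)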